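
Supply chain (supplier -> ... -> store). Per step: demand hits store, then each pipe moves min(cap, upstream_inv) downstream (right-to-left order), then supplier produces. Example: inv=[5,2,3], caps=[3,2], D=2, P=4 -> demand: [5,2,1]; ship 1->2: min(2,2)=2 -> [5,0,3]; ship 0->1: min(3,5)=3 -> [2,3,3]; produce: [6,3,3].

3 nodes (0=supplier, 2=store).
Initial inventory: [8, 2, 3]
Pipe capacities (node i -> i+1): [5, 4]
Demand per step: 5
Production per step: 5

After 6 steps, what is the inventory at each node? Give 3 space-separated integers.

Step 1: demand=5,sold=3 ship[1->2]=2 ship[0->1]=5 prod=5 -> inv=[8 5 2]
Step 2: demand=5,sold=2 ship[1->2]=4 ship[0->1]=5 prod=5 -> inv=[8 6 4]
Step 3: demand=5,sold=4 ship[1->2]=4 ship[0->1]=5 prod=5 -> inv=[8 7 4]
Step 4: demand=5,sold=4 ship[1->2]=4 ship[0->1]=5 prod=5 -> inv=[8 8 4]
Step 5: demand=5,sold=4 ship[1->2]=4 ship[0->1]=5 prod=5 -> inv=[8 9 4]
Step 6: demand=5,sold=4 ship[1->2]=4 ship[0->1]=5 prod=5 -> inv=[8 10 4]

8 10 4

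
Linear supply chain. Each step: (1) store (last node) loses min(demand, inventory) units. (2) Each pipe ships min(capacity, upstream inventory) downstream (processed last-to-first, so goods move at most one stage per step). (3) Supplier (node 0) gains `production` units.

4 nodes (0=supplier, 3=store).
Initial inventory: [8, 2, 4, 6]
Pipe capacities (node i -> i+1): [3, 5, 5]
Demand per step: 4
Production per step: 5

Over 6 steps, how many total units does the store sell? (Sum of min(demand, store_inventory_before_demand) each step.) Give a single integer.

Step 1: sold=4 (running total=4) -> [10 3 2 6]
Step 2: sold=4 (running total=8) -> [12 3 3 4]
Step 3: sold=4 (running total=12) -> [14 3 3 3]
Step 4: sold=3 (running total=15) -> [16 3 3 3]
Step 5: sold=3 (running total=18) -> [18 3 3 3]
Step 6: sold=3 (running total=21) -> [20 3 3 3]

Answer: 21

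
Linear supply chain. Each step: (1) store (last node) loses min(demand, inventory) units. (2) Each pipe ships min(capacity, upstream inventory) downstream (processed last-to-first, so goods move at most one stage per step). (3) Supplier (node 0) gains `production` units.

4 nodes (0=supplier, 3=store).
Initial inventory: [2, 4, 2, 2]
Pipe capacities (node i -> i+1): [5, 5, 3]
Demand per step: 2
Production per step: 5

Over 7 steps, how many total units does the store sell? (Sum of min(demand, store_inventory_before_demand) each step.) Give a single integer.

Step 1: sold=2 (running total=2) -> [5 2 4 2]
Step 2: sold=2 (running total=4) -> [5 5 3 3]
Step 3: sold=2 (running total=6) -> [5 5 5 4]
Step 4: sold=2 (running total=8) -> [5 5 7 5]
Step 5: sold=2 (running total=10) -> [5 5 9 6]
Step 6: sold=2 (running total=12) -> [5 5 11 7]
Step 7: sold=2 (running total=14) -> [5 5 13 8]

Answer: 14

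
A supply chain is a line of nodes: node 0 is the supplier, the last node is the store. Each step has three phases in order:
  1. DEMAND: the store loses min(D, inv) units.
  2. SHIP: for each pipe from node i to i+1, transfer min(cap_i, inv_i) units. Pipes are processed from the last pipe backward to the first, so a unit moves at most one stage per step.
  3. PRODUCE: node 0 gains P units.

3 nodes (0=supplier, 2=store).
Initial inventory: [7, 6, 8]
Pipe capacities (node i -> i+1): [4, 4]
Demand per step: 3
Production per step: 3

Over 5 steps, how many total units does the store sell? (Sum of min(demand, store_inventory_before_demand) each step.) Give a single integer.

Answer: 15

Derivation:
Step 1: sold=3 (running total=3) -> [6 6 9]
Step 2: sold=3 (running total=6) -> [5 6 10]
Step 3: sold=3 (running total=9) -> [4 6 11]
Step 4: sold=3 (running total=12) -> [3 6 12]
Step 5: sold=3 (running total=15) -> [3 5 13]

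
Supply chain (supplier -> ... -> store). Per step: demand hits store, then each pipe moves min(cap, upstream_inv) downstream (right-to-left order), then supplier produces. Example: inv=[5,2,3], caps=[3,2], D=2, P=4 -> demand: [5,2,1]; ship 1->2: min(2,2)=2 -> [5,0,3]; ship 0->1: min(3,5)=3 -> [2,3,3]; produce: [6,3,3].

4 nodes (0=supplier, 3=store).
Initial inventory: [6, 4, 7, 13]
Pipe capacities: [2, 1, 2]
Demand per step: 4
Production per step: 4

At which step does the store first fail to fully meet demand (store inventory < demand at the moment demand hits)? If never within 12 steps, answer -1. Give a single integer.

Step 1: demand=4,sold=4 ship[2->3]=2 ship[1->2]=1 ship[0->1]=2 prod=4 -> [8 5 6 11]
Step 2: demand=4,sold=4 ship[2->3]=2 ship[1->2]=1 ship[0->1]=2 prod=4 -> [10 6 5 9]
Step 3: demand=4,sold=4 ship[2->3]=2 ship[1->2]=1 ship[0->1]=2 prod=4 -> [12 7 4 7]
Step 4: demand=4,sold=4 ship[2->3]=2 ship[1->2]=1 ship[0->1]=2 prod=4 -> [14 8 3 5]
Step 5: demand=4,sold=4 ship[2->3]=2 ship[1->2]=1 ship[0->1]=2 prod=4 -> [16 9 2 3]
Step 6: demand=4,sold=3 ship[2->3]=2 ship[1->2]=1 ship[0->1]=2 prod=4 -> [18 10 1 2]
Step 7: demand=4,sold=2 ship[2->3]=1 ship[1->2]=1 ship[0->1]=2 prod=4 -> [20 11 1 1]
Step 8: demand=4,sold=1 ship[2->3]=1 ship[1->2]=1 ship[0->1]=2 prod=4 -> [22 12 1 1]
Step 9: demand=4,sold=1 ship[2->3]=1 ship[1->2]=1 ship[0->1]=2 prod=4 -> [24 13 1 1]
Step 10: demand=4,sold=1 ship[2->3]=1 ship[1->2]=1 ship[0->1]=2 prod=4 -> [26 14 1 1]
Step 11: demand=4,sold=1 ship[2->3]=1 ship[1->2]=1 ship[0->1]=2 prod=4 -> [28 15 1 1]
Step 12: demand=4,sold=1 ship[2->3]=1 ship[1->2]=1 ship[0->1]=2 prod=4 -> [30 16 1 1]
First stockout at step 6

6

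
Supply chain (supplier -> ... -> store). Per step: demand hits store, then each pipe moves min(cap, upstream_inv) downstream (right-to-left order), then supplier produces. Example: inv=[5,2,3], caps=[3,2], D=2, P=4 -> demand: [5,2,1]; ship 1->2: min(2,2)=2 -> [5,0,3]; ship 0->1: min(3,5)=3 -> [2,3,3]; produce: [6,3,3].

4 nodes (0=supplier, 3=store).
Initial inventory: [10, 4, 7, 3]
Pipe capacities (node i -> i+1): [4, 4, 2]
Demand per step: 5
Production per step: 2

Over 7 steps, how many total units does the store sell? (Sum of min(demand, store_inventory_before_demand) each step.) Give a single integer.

Answer: 15

Derivation:
Step 1: sold=3 (running total=3) -> [8 4 9 2]
Step 2: sold=2 (running total=5) -> [6 4 11 2]
Step 3: sold=2 (running total=7) -> [4 4 13 2]
Step 4: sold=2 (running total=9) -> [2 4 15 2]
Step 5: sold=2 (running total=11) -> [2 2 17 2]
Step 6: sold=2 (running total=13) -> [2 2 17 2]
Step 7: sold=2 (running total=15) -> [2 2 17 2]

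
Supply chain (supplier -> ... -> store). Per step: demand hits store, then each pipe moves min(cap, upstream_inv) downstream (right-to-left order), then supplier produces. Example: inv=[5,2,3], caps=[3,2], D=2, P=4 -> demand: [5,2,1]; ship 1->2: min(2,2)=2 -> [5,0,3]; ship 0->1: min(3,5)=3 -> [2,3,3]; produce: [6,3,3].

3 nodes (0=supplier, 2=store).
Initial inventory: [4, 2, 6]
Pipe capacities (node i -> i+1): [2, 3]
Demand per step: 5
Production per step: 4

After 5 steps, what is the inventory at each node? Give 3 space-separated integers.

Step 1: demand=5,sold=5 ship[1->2]=2 ship[0->1]=2 prod=4 -> inv=[6 2 3]
Step 2: demand=5,sold=3 ship[1->2]=2 ship[0->1]=2 prod=4 -> inv=[8 2 2]
Step 3: demand=5,sold=2 ship[1->2]=2 ship[0->1]=2 prod=4 -> inv=[10 2 2]
Step 4: demand=5,sold=2 ship[1->2]=2 ship[0->1]=2 prod=4 -> inv=[12 2 2]
Step 5: demand=5,sold=2 ship[1->2]=2 ship[0->1]=2 prod=4 -> inv=[14 2 2]

14 2 2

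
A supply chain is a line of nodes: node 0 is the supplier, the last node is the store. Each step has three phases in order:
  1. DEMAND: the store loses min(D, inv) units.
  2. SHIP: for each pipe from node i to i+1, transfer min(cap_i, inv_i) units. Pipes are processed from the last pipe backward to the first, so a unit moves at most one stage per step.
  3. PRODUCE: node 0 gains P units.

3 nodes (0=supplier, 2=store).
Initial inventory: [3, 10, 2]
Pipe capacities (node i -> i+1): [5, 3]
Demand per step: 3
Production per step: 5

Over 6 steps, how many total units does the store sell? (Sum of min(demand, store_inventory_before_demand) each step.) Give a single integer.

Answer: 17

Derivation:
Step 1: sold=2 (running total=2) -> [5 10 3]
Step 2: sold=3 (running total=5) -> [5 12 3]
Step 3: sold=3 (running total=8) -> [5 14 3]
Step 4: sold=3 (running total=11) -> [5 16 3]
Step 5: sold=3 (running total=14) -> [5 18 3]
Step 6: sold=3 (running total=17) -> [5 20 3]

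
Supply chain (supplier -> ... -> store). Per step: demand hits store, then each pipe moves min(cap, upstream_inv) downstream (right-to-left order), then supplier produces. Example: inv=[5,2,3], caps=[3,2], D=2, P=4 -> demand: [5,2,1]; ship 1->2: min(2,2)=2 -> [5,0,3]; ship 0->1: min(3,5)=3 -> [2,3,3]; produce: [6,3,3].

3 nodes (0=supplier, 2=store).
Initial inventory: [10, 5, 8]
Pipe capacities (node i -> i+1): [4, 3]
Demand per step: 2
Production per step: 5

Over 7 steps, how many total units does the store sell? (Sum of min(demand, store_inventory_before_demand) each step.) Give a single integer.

Step 1: sold=2 (running total=2) -> [11 6 9]
Step 2: sold=2 (running total=4) -> [12 7 10]
Step 3: sold=2 (running total=6) -> [13 8 11]
Step 4: sold=2 (running total=8) -> [14 9 12]
Step 5: sold=2 (running total=10) -> [15 10 13]
Step 6: sold=2 (running total=12) -> [16 11 14]
Step 7: sold=2 (running total=14) -> [17 12 15]

Answer: 14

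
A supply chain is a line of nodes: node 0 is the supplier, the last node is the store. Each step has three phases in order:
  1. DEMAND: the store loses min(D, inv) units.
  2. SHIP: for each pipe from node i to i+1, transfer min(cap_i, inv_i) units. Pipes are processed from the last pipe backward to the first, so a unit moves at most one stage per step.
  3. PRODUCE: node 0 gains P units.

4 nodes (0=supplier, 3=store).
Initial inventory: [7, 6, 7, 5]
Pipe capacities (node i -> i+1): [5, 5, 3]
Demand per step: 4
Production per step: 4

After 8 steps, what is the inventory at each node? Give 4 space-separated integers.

Step 1: demand=4,sold=4 ship[2->3]=3 ship[1->2]=5 ship[0->1]=5 prod=4 -> inv=[6 6 9 4]
Step 2: demand=4,sold=4 ship[2->3]=3 ship[1->2]=5 ship[0->1]=5 prod=4 -> inv=[5 6 11 3]
Step 3: demand=4,sold=3 ship[2->3]=3 ship[1->2]=5 ship[0->1]=5 prod=4 -> inv=[4 6 13 3]
Step 4: demand=4,sold=3 ship[2->3]=3 ship[1->2]=5 ship[0->1]=4 prod=4 -> inv=[4 5 15 3]
Step 5: demand=4,sold=3 ship[2->3]=3 ship[1->2]=5 ship[0->1]=4 prod=4 -> inv=[4 4 17 3]
Step 6: demand=4,sold=3 ship[2->3]=3 ship[1->2]=4 ship[0->1]=4 prod=4 -> inv=[4 4 18 3]
Step 7: demand=4,sold=3 ship[2->3]=3 ship[1->2]=4 ship[0->1]=4 prod=4 -> inv=[4 4 19 3]
Step 8: demand=4,sold=3 ship[2->3]=3 ship[1->2]=4 ship[0->1]=4 prod=4 -> inv=[4 4 20 3]

4 4 20 3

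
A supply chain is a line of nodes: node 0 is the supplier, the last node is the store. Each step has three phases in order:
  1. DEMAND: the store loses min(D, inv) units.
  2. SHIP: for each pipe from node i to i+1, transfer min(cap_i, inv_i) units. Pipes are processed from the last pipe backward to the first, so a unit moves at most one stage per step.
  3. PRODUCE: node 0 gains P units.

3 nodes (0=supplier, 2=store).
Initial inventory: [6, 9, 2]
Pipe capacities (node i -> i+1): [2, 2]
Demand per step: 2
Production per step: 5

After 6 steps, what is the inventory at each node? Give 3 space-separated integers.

Step 1: demand=2,sold=2 ship[1->2]=2 ship[0->1]=2 prod=5 -> inv=[9 9 2]
Step 2: demand=2,sold=2 ship[1->2]=2 ship[0->1]=2 prod=5 -> inv=[12 9 2]
Step 3: demand=2,sold=2 ship[1->2]=2 ship[0->1]=2 prod=5 -> inv=[15 9 2]
Step 4: demand=2,sold=2 ship[1->2]=2 ship[0->1]=2 prod=5 -> inv=[18 9 2]
Step 5: demand=2,sold=2 ship[1->2]=2 ship[0->1]=2 prod=5 -> inv=[21 9 2]
Step 6: demand=2,sold=2 ship[1->2]=2 ship[0->1]=2 prod=5 -> inv=[24 9 2]

24 9 2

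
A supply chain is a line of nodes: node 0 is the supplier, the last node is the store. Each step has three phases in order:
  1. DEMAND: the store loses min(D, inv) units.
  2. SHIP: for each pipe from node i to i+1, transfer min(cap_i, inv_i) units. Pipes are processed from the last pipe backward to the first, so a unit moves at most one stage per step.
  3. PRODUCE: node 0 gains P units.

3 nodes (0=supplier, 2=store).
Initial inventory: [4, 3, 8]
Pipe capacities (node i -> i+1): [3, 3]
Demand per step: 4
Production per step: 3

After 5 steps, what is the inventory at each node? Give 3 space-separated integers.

Step 1: demand=4,sold=4 ship[1->2]=3 ship[0->1]=3 prod=3 -> inv=[4 3 7]
Step 2: demand=4,sold=4 ship[1->2]=3 ship[0->1]=3 prod=3 -> inv=[4 3 6]
Step 3: demand=4,sold=4 ship[1->2]=3 ship[0->1]=3 prod=3 -> inv=[4 3 5]
Step 4: demand=4,sold=4 ship[1->2]=3 ship[0->1]=3 prod=3 -> inv=[4 3 4]
Step 5: demand=4,sold=4 ship[1->2]=3 ship[0->1]=3 prod=3 -> inv=[4 3 3]

4 3 3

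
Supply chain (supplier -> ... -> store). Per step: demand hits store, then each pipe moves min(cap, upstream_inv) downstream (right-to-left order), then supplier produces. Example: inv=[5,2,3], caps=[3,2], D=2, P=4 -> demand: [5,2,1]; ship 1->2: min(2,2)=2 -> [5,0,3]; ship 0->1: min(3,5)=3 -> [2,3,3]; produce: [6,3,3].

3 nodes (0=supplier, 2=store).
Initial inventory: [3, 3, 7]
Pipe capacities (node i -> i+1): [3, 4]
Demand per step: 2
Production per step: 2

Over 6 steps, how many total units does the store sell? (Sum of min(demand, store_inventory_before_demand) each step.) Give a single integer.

Step 1: sold=2 (running total=2) -> [2 3 8]
Step 2: sold=2 (running total=4) -> [2 2 9]
Step 3: sold=2 (running total=6) -> [2 2 9]
Step 4: sold=2 (running total=8) -> [2 2 9]
Step 5: sold=2 (running total=10) -> [2 2 9]
Step 6: sold=2 (running total=12) -> [2 2 9]

Answer: 12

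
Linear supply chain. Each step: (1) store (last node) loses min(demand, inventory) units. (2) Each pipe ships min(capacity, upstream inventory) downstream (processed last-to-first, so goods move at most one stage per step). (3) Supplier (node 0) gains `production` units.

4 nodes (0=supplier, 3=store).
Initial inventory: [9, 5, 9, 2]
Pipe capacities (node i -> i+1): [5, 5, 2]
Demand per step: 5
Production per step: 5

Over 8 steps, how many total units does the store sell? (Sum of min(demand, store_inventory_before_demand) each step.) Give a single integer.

Answer: 16

Derivation:
Step 1: sold=2 (running total=2) -> [9 5 12 2]
Step 2: sold=2 (running total=4) -> [9 5 15 2]
Step 3: sold=2 (running total=6) -> [9 5 18 2]
Step 4: sold=2 (running total=8) -> [9 5 21 2]
Step 5: sold=2 (running total=10) -> [9 5 24 2]
Step 6: sold=2 (running total=12) -> [9 5 27 2]
Step 7: sold=2 (running total=14) -> [9 5 30 2]
Step 8: sold=2 (running total=16) -> [9 5 33 2]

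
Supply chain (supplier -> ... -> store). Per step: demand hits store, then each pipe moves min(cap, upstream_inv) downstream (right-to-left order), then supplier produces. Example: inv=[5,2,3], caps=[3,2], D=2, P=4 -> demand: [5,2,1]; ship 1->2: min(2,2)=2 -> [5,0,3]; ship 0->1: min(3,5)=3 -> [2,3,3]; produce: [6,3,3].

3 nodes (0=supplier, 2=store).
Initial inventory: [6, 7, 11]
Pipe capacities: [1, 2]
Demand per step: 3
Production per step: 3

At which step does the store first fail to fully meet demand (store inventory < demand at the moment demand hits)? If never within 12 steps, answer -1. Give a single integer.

Step 1: demand=3,sold=3 ship[1->2]=2 ship[0->1]=1 prod=3 -> [8 6 10]
Step 2: demand=3,sold=3 ship[1->2]=2 ship[0->1]=1 prod=3 -> [10 5 9]
Step 3: demand=3,sold=3 ship[1->2]=2 ship[0->1]=1 prod=3 -> [12 4 8]
Step 4: demand=3,sold=3 ship[1->2]=2 ship[0->1]=1 prod=3 -> [14 3 7]
Step 5: demand=3,sold=3 ship[1->2]=2 ship[0->1]=1 prod=3 -> [16 2 6]
Step 6: demand=3,sold=3 ship[1->2]=2 ship[0->1]=1 prod=3 -> [18 1 5]
Step 7: demand=3,sold=3 ship[1->2]=1 ship[0->1]=1 prod=3 -> [20 1 3]
Step 8: demand=3,sold=3 ship[1->2]=1 ship[0->1]=1 prod=3 -> [22 1 1]
Step 9: demand=3,sold=1 ship[1->2]=1 ship[0->1]=1 prod=3 -> [24 1 1]
Step 10: demand=3,sold=1 ship[1->2]=1 ship[0->1]=1 prod=3 -> [26 1 1]
Step 11: demand=3,sold=1 ship[1->2]=1 ship[0->1]=1 prod=3 -> [28 1 1]
Step 12: demand=3,sold=1 ship[1->2]=1 ship[0->1]=1 prod=3 -> [30 1 1]
First stockout at step 9

9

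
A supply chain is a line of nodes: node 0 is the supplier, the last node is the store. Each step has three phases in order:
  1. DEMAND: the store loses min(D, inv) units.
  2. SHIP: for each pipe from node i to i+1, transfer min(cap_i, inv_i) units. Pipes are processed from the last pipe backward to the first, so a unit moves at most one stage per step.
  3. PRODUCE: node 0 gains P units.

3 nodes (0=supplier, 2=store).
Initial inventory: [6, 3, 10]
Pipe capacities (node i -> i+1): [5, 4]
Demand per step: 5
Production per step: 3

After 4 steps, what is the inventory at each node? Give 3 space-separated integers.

Step 1: demand=5,sold=5 ship[1->2]=3 ship[0->1]=5 prod=3 -> inv=[4 5 8]
Step 2: demand=5,sold=5 ship[1->2]=4 ship[0->1]=4 prod=3 -> inv=[3 5 7]
Step 3: demand=5,sold=5 ship[1->2]=4 ship[0->1]=3 prod=3 -> inv=[3 4 6]
Step 4: demand=5,sold=5 ship[1->2]=4 ship[0->1]=3 prod=3 -> inv=[3 3 5]

3 3 5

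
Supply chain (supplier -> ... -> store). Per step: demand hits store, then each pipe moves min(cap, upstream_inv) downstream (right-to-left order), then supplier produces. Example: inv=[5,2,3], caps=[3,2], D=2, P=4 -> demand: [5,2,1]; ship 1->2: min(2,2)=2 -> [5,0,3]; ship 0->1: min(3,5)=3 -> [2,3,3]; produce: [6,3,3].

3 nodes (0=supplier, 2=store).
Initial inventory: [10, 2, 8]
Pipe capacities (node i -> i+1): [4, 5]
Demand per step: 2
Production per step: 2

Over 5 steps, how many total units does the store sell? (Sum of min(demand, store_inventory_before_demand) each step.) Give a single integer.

Answer: 10

Derivation:
Step 1: sold=2 (running total=2) -> [8 4 8]
Step 2: sold=2 (running total=4) -> [6 4 10]
Step 3: sold=2 (running total=6) -> [4 4 12]
Step 4: sold=2 (running total=8) -> [2 4 14]
Step 5: sold=2 (running total=10) -> [2 2 16]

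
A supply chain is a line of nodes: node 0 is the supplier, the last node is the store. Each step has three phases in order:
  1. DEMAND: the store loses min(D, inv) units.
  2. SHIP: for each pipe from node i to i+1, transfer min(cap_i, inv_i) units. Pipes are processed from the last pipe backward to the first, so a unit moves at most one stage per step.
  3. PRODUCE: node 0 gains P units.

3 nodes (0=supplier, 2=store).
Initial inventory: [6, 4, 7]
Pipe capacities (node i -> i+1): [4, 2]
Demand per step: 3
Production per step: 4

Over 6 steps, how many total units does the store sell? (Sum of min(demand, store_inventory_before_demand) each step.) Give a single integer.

Answer: 17

Derivation:
Step 1: sold=3 (running total=3) -> [6 6 6]
Step 2: sold=3 (running total=6) -> [6 8 5]
Step 3: sold=3 (running total=9) -> [6 10 4]
Step 4: sold=3 (running total=12) -> [6 12 3]
Step 5: sold=3 (running total=15) -> [6 14 2]
Step 6: sold=2 (running total=17) -> [6 16 2]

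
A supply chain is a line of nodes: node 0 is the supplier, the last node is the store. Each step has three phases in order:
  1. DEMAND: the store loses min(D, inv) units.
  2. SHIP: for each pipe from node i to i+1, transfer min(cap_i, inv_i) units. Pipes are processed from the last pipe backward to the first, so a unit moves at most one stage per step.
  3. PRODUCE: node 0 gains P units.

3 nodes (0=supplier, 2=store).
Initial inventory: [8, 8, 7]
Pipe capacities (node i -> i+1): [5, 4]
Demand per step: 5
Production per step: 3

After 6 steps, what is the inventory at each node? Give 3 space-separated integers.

Step 1: demand=5,sold=5 ship[1->2]=4 ship[0->1]=5 prod=3 -> inv=[6 9 6]
Step 2: demand=5,sold=5 ship[1->2]=4 ship[0->1]=5 prod=3 -> inv=[4 10 5]
Step 3: demand=5,sold=5 ship[1->2]=4 ship[0->1]=4 prod=3 -> inv=[3 10 4]
Step 4: demand=5,sold=4 ship[1->2]=4 ship[0->1]=3 prod=3 -> inv=[3 9 4]
Step 5: demand=5,sold=4 ship[1->2]=4 ship[0->1]=3 prod=3 -> inv=[3 8 4]
Step 6: demand=5,sold=4 ship[1->2]=4 ship[0->1]=3 prod=3 -> inv=[3 7 4]

3 7 4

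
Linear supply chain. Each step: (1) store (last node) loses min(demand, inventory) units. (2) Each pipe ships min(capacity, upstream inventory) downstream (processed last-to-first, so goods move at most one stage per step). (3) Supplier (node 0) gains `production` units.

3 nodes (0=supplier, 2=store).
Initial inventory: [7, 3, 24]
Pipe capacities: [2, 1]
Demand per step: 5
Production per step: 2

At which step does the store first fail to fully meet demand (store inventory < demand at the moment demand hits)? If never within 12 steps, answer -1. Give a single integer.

Step 1: demand=5,sold=5 ship[1->2]=1 ship[0->1]=2 prod=2 -> [7 4 20]
Step 2: demand=5,sold=5 ship[1->2]=1 ship[0->1]=2 prod=2 -> [7 5 16]
Step 3: demand=5,sold=5 ship[1->2]=1 ship[0->1]=2 prod=2 -> [7 6 12]
Step 4: demand=5,sold=5 ship[1->2]=1 ship[0->1]=2 prod=2 -> [7 7 8]
Step 5: demand=5,sold=5 ship[1->2]=1 ship[0->1]=2 prod=2 -> [7 8 4]
Step 6: demand=5,sold=4 ship[1->2]=1 ship[0->1]=2 prod=2 -> [7 9 1]
Step 7: demand=5,sold=1 ship[1->2]=1 ship[0->1]=2 prod=2 -> [7 10 1]
Step 8: demand=5,sold=1 ship[1->2]=1 ship[0->1]=2 prod=2 -> [7 11 1]
Step 9: demand=5,sold=1 ship[1->2]=1 ship[0->1]=2 prod=2 -> [7 12 1]
Step 10: demand=5,sold=1 ship[1->2]=1 ship[0->1]=2 prod=2 -> [7 13 1]
Step 11: demand=5,sold=1 ship[1->2]=1 ship[0->1]=2 prod=2 -> [7 14 1]
Step 12: demand=5,sold=1 ship[1->2]=1 ship[0->1]=2 prod=2 -> [7 15 1]
First stockout at step 6

6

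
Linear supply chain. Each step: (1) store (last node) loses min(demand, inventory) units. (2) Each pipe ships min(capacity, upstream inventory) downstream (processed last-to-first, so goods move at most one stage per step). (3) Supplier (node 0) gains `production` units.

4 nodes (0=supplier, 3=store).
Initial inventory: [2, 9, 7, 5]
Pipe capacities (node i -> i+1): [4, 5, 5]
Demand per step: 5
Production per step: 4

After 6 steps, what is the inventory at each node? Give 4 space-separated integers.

Step 1: demand=5,sold=5 ship[2->3]=5 ship[1->2]=5 ship[0->1]=2 prod=4 -> inv=[4 6 7 5]
Step 2: demand=5,sold=5 ship[2->3]=5 ship[1->2]=5 ship[0->1]=4 prod=4 -> inv=[4 5 7 5]
Step 3: demand=5,sold=5 ship[2->3]=5 ship[1->2]=5 ship[0->1]=4 prod=4 -> inv=[4 4 7 5]
Step 4: demand=5,sold=5 ship[2->3]=5 ship[1->2]=4 ship[0->1]=4 prod=4 -> inv=[4 4 6 5]
Step 5: demand=5,sold=5 ship[2->3]=5 ship[1->2]=4 ship[0->1]=4 prod=4 -> inv=[4 4 5 5]
Step 6: demand=5,sold=5 ship[2->3]=5 ship[1->2]=4 ship[0->1]=4 prod=4 -> inv=[4 4 4 5]

4 4 4 5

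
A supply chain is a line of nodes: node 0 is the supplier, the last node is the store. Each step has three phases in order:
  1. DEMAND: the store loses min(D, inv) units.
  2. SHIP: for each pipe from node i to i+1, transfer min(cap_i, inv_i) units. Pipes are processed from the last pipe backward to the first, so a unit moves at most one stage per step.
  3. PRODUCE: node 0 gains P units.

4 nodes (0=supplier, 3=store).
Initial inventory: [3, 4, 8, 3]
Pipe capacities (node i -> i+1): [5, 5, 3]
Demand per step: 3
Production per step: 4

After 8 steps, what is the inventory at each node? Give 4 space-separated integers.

Step 1: demand=3,sold=3 ship[2->3]=3 ship[1->2]=4 ship[0->1]=3 prod=4 -> inv=[4 3 9 3]
Step 2: demand=3,sold=3 ship[2->3]=3 ship[1->2]=3 ship[0->1]=4 prod=4 -> inv=[4 4 9 3]
Step 3: demand=3,sold=3 ship[2->3]=3 ship[1->2]=4 ship[0->1]=4 prod=4 -> inv=[4 4 10 3]
Step 4: demand=3,sold=3 ship[2->3]=3 ship[1->2]=4 ship[0->1]=4 prod=4 -> inv=[4 4 11 3]
Step 5: demand=3,sold=3 ship[2->3]=3 ship[1->2]=4 ship[0->1]=4 prod=4 -> inv=[4 4 12 3]
Step 6: demand=3,sold=3 ship[2->3]=3 ship[1->2]=4 ship[0->1]=4 prod=4 -> inv=[4 4 13 3]
Step 7: demand=3,sold=3 ship[2->3]=3 ship[1->2]=4 ship[0->1]=4 prod=4 -> inv=[4 4 14 3]
Step 8: demand=3,sold=3 ship[2->3]=3 ship[1->2]=4 ship[0->1]=4 prod=4 -> inv=[4 4 15 3]

4 4 15 3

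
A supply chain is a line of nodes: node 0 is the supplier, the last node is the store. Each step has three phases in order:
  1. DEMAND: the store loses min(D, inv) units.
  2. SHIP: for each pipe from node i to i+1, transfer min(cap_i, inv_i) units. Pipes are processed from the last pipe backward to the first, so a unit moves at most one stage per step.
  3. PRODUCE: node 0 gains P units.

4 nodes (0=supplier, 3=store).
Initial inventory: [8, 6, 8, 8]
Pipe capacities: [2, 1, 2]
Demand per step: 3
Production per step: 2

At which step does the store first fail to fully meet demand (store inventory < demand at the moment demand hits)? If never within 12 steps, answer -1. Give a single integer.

Step 1: demand=3,sold=3 ship[2->3]=2 ship[1->2]=1 ship[0->1]=2 prod=2 -> [8 7 7 7]
Step 2: demand=3,sold=3 ship[2->3]=2 ship[1->2]=1 ship[0->1]=2 prod=2 -> [8 8 6 6]
Step 3: demand=3,sold=3 ship[2->3]=2 ship[1->2]=1 ship[0->1]=2 prod=2 -> [8 9 5 5]
Step 4: demand=3,sold=3 ship[2->3]=2 ship[1->2]=1 ship[0->1]=2 prod=2 -> [8 10 4 4]
Step 5: demand=3,sold=3 ship[2->3]=2 ship[1->2]=1 ship[0->1]=2 prod=2 -> [8 11 3 3]
Step 6: demand=3,sold=3 ship[2->3]=2 ship[1->2]=1 ship[0->1]=2 prod=2 -> [8 12 2 2]
Step 7: demand=3,sold=2 ship[2->3]=2 ship[1->2]=1 ship[0->1]=2 prod=2 -> [8 13 1 2]
Step 8: demand=3,sold=2 ship[2->3]=1 ship[1->2]=1 ship[0->1]=2 prod=2 -> [8 14 1 1]
Step 9: demand=3,sold=1 ship[2->3]=1 ship[1->2]=1 ship[0->1]=2 prod=2 -> [8 15 1 1]
Step 10: demand=3,sold=1 ship[2->3]=1 ship[1->2]=1 ship[0->1]=2 prod=2 -> [8 16 1 1]
Step 11: demand=3,sold=1 ship[2->3]=1 ship[1->2]=1 ship[0->1]=2 prod=2 -> [8 17 1 1]
Step 12: demand=3,sold=1 ship[2->3]=1 ship[1->2]=1 ship[0->1]=2 prod=2 -> [8 18 1 1]
First stockout at step 7

7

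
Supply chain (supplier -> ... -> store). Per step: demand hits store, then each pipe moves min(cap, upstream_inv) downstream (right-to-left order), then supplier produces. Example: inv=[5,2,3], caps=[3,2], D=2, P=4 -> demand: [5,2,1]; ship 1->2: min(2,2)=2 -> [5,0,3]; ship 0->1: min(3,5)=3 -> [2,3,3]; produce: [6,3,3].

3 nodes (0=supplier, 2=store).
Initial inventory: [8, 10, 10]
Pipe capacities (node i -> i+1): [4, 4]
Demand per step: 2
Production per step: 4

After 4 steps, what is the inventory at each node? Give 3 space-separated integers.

Step 1: demand=2,sold=2 ship[1->2]=4 ship[0->1]=4 prod=4 -> inv=[8 10 12]
Step 2: demand=2,sold=2 ship[1->2]=4 ship[0->1]=4 prod=4 -> inv=[8 10 14]
Step 3: demand=2,sold=2 ship[1->2]=4 ship[0->1]=4 prod=4 -> inv=[8 10 16]
Step 4: demand=2,sold=2 ship[1->2]=4 ship[0->1]=4 prod=4 -> inv=[8 10 18]

8 10 18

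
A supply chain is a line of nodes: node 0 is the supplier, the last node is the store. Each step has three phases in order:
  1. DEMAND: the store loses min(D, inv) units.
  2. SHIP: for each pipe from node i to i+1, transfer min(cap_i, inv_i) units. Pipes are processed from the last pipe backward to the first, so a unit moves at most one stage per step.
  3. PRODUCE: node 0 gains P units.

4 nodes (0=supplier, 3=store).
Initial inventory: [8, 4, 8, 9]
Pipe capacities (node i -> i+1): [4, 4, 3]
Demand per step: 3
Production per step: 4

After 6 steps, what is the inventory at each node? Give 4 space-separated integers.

Step 1: demand=3,sold=3 ship[2->3]=3 ship[1->2]=4 ship[0->1]=4 prod=4 -> inv=[8 4 9 9]
Step 2: demand=3,sold=3 ship[2->3]=3 ship[1->2]=4 ship[0->1]=4 prod=4 -> inv=[8 4 10 9]
Step 3: demand=3,sold=3 ship[2->3]=3 ship[1->2]=4 ship[0->1]=4 prod=4 -> inv=[8 4 11 9]
Step 4: demand=3,sold=3 ship[2->3]=3 ship[1->2]=4 ship[0->1]=4 prod=4 -> inv=[8 4 12 9]
Step 5: demand=3,sold=3 ship[2->3]=3 ship[1->2]=4 ship[0->1]=4 prod=4 -> inv=[8 4 13 9]
Step 6: demand=3,sold=3 ship[2->3]=3 ship[1->2]=4 ship[0->1]=4 prod=4 -> inv=[8 4 14 9]

8 4 14 9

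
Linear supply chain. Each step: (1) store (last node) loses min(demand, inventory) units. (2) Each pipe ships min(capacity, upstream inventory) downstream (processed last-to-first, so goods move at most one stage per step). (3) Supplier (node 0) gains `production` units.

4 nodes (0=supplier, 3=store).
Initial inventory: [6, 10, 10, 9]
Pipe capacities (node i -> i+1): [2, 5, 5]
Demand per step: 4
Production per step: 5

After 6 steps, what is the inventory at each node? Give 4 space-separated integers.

Step 1: demand=4,sold=4 ship[2->3]=5 ship[1->2]=5 ship[0->1]=2 prod=5 -> inv=[9 7 10 10]
Step 2: demand=4,sold=4 ship[2->3]=5 ship[1->2]=5 ship[0->1]=2 prod=5 -> inv=[12 4 10 11]
Step 3: demand=4,sold=4 ship[2->3]=5 ship[1->2]=4 ship[0->1]=2 prod=5 -> inv=[15 2 9 12]
Step 4: demand=4,sold=4 ship[2->3]=5 ship[1->2]=2 ship[0->1]=2 prod=5 -> inv=[18 2 6 13]
Step 5: demand=4,sold=4 ship[2->3]=5 ship[1->2]=2 ship[0->1]=2 prod=5 -> inv=[21 2 3 14]
Step 6: demand=4,sold=4 ship[2->3]=3 ship[1->2]=2 ship[0->1]=2 prod=5 -> inv=[24 2 2 13]

24 2 2 13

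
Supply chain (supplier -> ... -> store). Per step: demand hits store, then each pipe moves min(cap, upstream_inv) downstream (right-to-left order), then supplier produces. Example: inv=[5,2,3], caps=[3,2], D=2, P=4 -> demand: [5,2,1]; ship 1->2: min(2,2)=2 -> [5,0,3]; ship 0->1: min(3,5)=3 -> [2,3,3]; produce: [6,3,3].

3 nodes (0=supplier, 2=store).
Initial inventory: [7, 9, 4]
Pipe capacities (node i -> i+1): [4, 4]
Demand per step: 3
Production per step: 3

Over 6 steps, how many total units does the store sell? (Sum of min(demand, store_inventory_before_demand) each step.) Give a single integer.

Step 1: sold=3 (running total=3) -> [6 9 5]
Step 2: sold=3 (running total=6) -> [5 9 6]
Step 3: sold=3 (running total=9) -> [4 9 7]
Step 4: sold=3 (running total=12) -> [3 9 8]
Step 5: sold=3 (running total=15) -> [3 8 9]
Step 6: sold=3 (running total=18) -> [3 7 10]

Answer: 18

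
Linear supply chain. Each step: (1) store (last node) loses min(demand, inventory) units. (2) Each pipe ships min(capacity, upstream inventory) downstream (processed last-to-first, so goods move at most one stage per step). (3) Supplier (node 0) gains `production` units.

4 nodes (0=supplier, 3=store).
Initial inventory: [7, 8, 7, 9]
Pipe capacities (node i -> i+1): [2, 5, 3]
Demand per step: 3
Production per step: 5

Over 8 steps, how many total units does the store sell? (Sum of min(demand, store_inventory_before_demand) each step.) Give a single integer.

Answer: 24

Derivation:
Step 1: sold=3 (running total=3) -> [10 5 9 9]
Step 2: sold=3 (running total=6) -> [13 2 11 9]
Step 3: sold=3 (running total=9) -> [16 2 10 9]
Step 4: sold=3 (running total=12) -> [19 2 9 9]
Step 5: sold=3 (running total=15) -> [22 2 8 9]
Step 6: sold=3 (running total=18) -> [25 2 7 9]
Step 7: sold=3 (running total=21) -> [28 2 6 9]
Step 8: sold=3 (running total=24) -> [31 2 5 9]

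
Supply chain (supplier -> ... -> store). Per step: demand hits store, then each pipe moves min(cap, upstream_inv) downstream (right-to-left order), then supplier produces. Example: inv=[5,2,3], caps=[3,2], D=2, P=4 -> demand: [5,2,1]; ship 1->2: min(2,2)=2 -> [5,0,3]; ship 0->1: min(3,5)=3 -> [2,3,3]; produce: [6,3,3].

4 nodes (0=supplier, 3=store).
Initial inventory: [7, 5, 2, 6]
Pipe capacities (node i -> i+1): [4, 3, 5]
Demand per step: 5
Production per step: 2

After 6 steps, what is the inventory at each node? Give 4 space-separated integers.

Step 1: demand=5,sold=5 ship[2->3]=2 ship[1->2]=3 ship[0->1]=4 prod=2 -> inv=[5 6 3 3]
Step 2: demand=5,sold=3 ship[2->3]=3 ship[1->2]=3 ship[0->1]=4 prod=2 -> inv=[3 7 3 3]
Step 3: demand=5,sold=3 ship[2->3]=3 ship[1->2]=3 ship[0->1]=3 prod=2 -> inv=[2 7 3 3]
Step 4: demand=5,sold=3 ship[2->3]=3 ship[1->2]=3 ship[0->1]=2 prod=2 -> inv=[2 6 3 3]
Step 5: demand=5,sold=3 ship[2->3]=3 ship[1->2]=3 ship[0->1]=2 prod=2 -> inv=[2 5 3 3]
Step 6: demand=5,sold=3 ship[2->3]=3 ship[1->2]=3 ship[0->1]=2 prod=2 -> inv=[2 4 3 3]

2 4 3 3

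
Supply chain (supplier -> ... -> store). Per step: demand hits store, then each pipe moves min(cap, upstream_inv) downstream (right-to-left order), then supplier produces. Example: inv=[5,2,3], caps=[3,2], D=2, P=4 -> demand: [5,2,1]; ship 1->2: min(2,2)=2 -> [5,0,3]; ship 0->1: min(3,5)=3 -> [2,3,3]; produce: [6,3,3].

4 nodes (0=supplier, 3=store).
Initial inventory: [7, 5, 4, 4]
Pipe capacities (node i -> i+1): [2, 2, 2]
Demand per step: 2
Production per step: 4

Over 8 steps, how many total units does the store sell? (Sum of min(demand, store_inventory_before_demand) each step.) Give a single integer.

Answer: 16

Derivation:
Step 1: sold=2 (running total=2) -> [9 5 4 4]
Step 2: sold=2 (running total=4) -> [11 5 4 4]
Step 3: sold=2 (running total=6) -> [13 5 4 4]
Step 4: sold=2 (running total=8) -> [15 5 4 4]
Step 5: sold=2 (running total=10) -> [17 5 4 4]
Step 6: sold=2 (running total=12) -> [19 5 4 4]
Step 7: sold=2 (running total=14) -> [21 5 4 4]
Step 8: sold=2 (running total=16) -> [23 5 4 4]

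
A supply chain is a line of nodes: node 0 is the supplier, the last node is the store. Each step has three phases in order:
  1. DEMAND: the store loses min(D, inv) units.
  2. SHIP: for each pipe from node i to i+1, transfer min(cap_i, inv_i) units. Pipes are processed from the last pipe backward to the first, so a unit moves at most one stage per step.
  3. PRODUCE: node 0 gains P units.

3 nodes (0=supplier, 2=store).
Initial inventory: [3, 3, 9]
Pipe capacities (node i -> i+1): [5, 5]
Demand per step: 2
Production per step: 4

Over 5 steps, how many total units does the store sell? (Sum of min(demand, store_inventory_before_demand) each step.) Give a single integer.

Answer: 10

Derivation:
Step 1: sold=2 (running total=2) -> [4 3 10]
Step 2: sold=2 (running total=4) -> [4 4 11]
Step 3: sold=2 (running total=6) -> [4 4 13]
Step 4: sold=2 (running total=8) -> [4 4 15]
Step 5: sold=2 (running total=10) -> [4 4 17]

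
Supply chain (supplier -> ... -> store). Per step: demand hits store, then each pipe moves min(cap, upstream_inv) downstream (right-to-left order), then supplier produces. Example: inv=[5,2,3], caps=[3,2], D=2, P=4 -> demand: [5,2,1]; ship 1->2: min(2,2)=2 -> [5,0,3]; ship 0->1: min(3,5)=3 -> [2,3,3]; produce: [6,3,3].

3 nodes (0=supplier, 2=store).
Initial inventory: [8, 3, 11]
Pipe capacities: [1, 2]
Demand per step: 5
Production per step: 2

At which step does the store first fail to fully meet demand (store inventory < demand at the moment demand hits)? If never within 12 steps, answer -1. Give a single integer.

Step 1: demand=5,sold=5 ship[1->2]=2 ship[0->1]=1 prod=2 -> [9 2 8]
Step 2: demand=5,sold=5 ship[1->2]=2 ship[0->1]=1 prod=2 -> [10 1 5]
Step 3: demand=5,sold=5 ship[1->2]=1 ship[0->1]=1 prod=2 -> [11 1 1]
Step 4: demand=5,sold=1 ship[1->2]=1 ship[0->1]=1 prod=2 -> [12 1 1]
Step 5: demand=5,sold=1 ship[1->2]=1 ship[0->1]=1 prod=2 -> [13 1 1]
Step 6: demand=5,sold=1 ship[1->2]=1 ship[0->1]=1 prod=2 -> [14 1 1]
Step 7: demand=5,sold=1 ship[1->2]=1 ship[0->1]=1 prod=2 -> [15 1 1]
Step 8: demand=5,sold=1 ship[1->2]=1 ship[0->1]=1 prod=2 -> [16 1 1]
Step 9: demand=5,sold=1 ship[1->2]=1 ship[0->1]=1 prod=2 -> [17 1 1]
Step 10: demand=5,sold=1 ship[1->2]=1 ship[0->1]=1 prod=2 -> [18 1 1]
Step 11: demand=5,sold=1 ship[1->2]=1 ship[0->1]=1 prod=2 -> [19 1 1]
Step 12: demand=5,sold=1 ship[1->2]=1 ship[0->1]=1 prod=2 -> [20 1 1]
First stockout at step 4

4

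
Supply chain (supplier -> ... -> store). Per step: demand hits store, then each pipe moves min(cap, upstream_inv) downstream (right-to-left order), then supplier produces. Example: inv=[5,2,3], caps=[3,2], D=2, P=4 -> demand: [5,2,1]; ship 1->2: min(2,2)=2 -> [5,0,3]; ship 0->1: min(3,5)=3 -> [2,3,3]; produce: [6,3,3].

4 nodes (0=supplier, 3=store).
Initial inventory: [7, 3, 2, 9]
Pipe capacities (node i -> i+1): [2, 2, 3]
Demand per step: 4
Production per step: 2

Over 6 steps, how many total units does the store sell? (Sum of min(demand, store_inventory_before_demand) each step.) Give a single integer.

Answer: 19

Derivation:
Step 1: sold=4 (running total=4) -> [7 3 2 7]
Step 2: sold=4 (running total=8) -> [7 3 2 5]
Step 3: sold=4 (running total=12) -> [7 3 2 3]
Step 4: sold=3 (running total=15) -> [7 3 2 2]
Step 5: sold=2 (running total=17) -> [7 3 2 2]
Step 6: sold=2 (running total=19) -> [7 3 2 2]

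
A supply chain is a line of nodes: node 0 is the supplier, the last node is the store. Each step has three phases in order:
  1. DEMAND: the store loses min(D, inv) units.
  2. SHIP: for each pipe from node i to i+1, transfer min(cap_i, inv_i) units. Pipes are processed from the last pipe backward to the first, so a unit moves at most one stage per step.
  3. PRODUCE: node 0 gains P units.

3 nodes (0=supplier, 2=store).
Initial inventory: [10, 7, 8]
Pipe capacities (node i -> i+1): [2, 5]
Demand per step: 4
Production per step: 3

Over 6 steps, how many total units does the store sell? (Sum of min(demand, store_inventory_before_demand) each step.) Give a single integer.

Step 1: sold=4 (running total=4) -> [11 4 9]
Step 2: sold=4 (running total=8) -> [12 2 9]
Step 3: sold=4 (running total=12) -> [13 2 7]
Step 4: sold=4 (running total=16) -> [14 2 5]
Step 5: sold=4 (running total=20) -> [15 2 3]
Step 6: sold=3 (running total=23) -> [16 2 2]

Answer: 23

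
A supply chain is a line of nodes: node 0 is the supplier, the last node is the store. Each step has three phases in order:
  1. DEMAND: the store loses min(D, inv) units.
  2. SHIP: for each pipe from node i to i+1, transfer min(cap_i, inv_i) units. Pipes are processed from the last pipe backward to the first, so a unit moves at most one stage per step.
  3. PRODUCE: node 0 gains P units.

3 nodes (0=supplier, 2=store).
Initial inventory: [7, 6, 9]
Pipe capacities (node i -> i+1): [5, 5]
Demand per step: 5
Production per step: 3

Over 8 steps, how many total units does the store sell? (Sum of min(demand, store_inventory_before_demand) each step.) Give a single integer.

Answer: 37

Derivation:
Step 1: sold=5 (running total=5) -> [5 6 9]
Step 2: sold=5 (running total=10) -> [3 6 9]
Step 3: sold=5 (running total=15) -> [3 4 9]
Step 4: sold=5 (running total=20) -> [3 3 8]
Step 5: sold=5 (running total=25) -> [3 3 6]
Step 6: sold=5 (running total=30) -> [3 3 4]
Step 7: sold=4 (running total=34) -> [3 3 3]
Step 8: sold=3 (running total=37) -> [3 3 3]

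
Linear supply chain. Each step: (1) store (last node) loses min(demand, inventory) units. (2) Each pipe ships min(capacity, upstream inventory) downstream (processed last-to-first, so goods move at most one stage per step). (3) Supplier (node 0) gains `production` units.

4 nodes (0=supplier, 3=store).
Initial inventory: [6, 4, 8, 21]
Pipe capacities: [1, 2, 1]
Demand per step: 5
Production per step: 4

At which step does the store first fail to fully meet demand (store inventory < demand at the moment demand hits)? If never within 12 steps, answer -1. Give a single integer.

Step 1: demand=5,sold=5 ship[2->3]=1 ship[1->2]=2 ship[0->1]=1 prod=4 -> [9 3 9 17]
Step 2: demand=5,sold=5 ship[2->3]=1 ship[1->2]=2 ship[0->1]=1 prod=4 -> [12 2 10 13]
Step 3: demand=5,sold=5 ship[2->3]=1 ship[1->2]=2 ship[0->1]=1 prod=4 -> [15 1 11 9]
Step 4: demand=5,sold=5 ship[2->3]=1 ship[1->2]=1 ship[0->1]=1 prod=4 -> [18 1 11 5]
Step 5: demand=5,sold=5 ship[2->3]=1 ship[1->2]=1 ship[0->1]=1 prod=4 -> [21 1 11 1]
Step 6: demand=5,sold=1 ship[2->3]=1 ship[1->2]=1 ship[0->1]=1 prod=4 -> [24 1 11 1]
Step 7: demand=5,sold=1 ship[2->3]=1 ship[1->2]=1 ship[0->1]=1 prod=4 -> [27 1 11 1]
Step 8: demand=5,sold=1 ship[2->3]=1 ship[1->2]=1 ship[0->1]=1 prod=4 -> [30 1 11 1]
Step 9: demand=5,sold=1 ship[2->3]=1 ship[1->2]=1 ship[0->1]=1 prod=4 -> [33 1 11 1]
Step 10: demand=5,sold=1 ship[2->3]=1 ship[1->2]=1 ship[0->1]=1 prod=4 -> [36 1 11 1]
Step 11: demand=5,sold=1 ship[2->3]=1 ship[1->2]=1 ship[0->1]=1 prod=4 -> [39 1 11 1]
Step 12: demand=5,sold=1 ship[2->3]=1 ship[1->2]=1 ship[0->1]=1 prod=4 -> [42 1 11 1]
First stockout at step 6

6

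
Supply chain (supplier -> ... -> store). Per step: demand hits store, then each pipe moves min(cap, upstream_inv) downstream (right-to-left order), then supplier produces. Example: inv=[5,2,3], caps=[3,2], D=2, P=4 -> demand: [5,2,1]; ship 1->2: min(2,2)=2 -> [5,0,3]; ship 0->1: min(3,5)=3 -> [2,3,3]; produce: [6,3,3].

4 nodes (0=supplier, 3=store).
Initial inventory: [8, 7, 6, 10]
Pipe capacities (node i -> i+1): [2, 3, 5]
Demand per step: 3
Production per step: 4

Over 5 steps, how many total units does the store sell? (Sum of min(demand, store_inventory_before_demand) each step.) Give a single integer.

Step 1: sold=3 (running total=3) -> [10 6 4 12]
Step 2: sold=3 (running total=6) -> [12 5 3 13]
Step 3: sold=3 (running total=9) -> [14 4 3 13]
Step 4: sold=3 (running total=12) -> [16 3 3 13]
Step 5: sold=3 (running total=15) -> [18 2 3 13]

Answer: 15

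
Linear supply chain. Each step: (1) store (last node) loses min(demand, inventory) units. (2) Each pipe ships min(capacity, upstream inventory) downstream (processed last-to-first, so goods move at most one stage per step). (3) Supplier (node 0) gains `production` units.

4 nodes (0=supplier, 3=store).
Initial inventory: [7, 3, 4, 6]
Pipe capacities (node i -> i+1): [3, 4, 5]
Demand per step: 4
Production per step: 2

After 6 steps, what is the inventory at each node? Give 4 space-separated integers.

Step 1: demand=4,sold=4 ship[2->3]=4 ship[1->2]=3 ship[0->1]=3 prod=2 -> inv=[6 3 3 6]
Step 2: demand=4,sold=4 ship[2->3]=3 ship[1->2]=3 ship[0->1]=3 prod=2 -> inv=[5 3 3 5]
Step 3: demand=4,sold=4 ship[2->3]=3 ship[1->2]=3 ship[0->1]=3 prod=2 -> inv=[4 3 3 4]
Step 4: demand=4,sold=4 ship[2->3]=3 ship[1->2]=3 ship[0->1]=3 prod=2 -> inv=[3 3 3 3]
Step 5: demand=4,sold=3 ship[2->3]=3 ship[1->2]=3 ship[0->1]=3 prod=2 -> inv=[2 3 3 3]
Step 6: demand=4,sold=3 ship[2->3]=3 ship[1->2]=3 ship[0->1]=2 prod=2 -> inv=[2 2 3 3]

2 2 3 3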